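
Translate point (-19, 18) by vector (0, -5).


Translation: (x+dx, y+dy) = (-19+0, 18+-5) = (-19, 13)

(-19, 13)


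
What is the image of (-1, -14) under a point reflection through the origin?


Reflection through origin: (x, y) -> (-x, -y)
(-1, -14) -> (1, 14)

(1, 14)


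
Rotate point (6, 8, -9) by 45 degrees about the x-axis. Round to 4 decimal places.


x' = 6
y' = 8*cos(45) - -9*sin(45) = 12.0208
z' = 8*sin(45) + -9*cos(45) = -0.7071

(6, 12.0208, -0.7071)


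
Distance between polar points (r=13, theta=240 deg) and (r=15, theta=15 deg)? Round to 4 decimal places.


d = sqrt(r1^2 + r2^2 - 2*r1*r2*cos(t2-t1))
d = sqrt(13^2 + 15^2 - 2*13*15*cos(15-240)) = 25.8799

25.8799


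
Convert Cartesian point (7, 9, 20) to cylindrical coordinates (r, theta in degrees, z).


r = sqrt(7^2 + 9^2) = 11.4018
theta = atan2(9, 7) = 52.125 deg
z = 20

r = 11.4018, theta = 52.125 deg, z = 20


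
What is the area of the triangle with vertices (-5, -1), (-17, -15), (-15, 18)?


Area = |x1(y2-y3) + x2(y3-y1) + x3(y1-y2)| / 2
= |-5*(-15-18) + -17*(18--1) + -15*(-1--15)| / 2
= 184

184


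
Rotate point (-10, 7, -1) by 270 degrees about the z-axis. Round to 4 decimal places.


x' = -10*cos(270) - 7*sin(270) = 7
y' = -10*sin(270) + 7*cos(270) = 10
z' = -1

(7, 10, -1)


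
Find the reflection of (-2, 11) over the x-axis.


Reflection across x-axis: (x, y) -> (x, -y)
(-2, 11) -> (-2, -11)

(-2, -11)


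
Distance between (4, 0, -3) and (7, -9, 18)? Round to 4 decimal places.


d = sqrt((7-4)^2 + (-9-0)^2 + (18--3)^2) = 23.0434

23.0434


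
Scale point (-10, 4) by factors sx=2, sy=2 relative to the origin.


Scaling: (x*sx, y*sy) = (-10*2, 4*2) = (-20, 8)

(-20, 8)


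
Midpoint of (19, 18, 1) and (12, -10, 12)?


Midpoint = ((19+12)/2, (18+-10)/2, (1+12)/2) = (15.5, 4, 6.5)

(15.5, 4, 6.5)


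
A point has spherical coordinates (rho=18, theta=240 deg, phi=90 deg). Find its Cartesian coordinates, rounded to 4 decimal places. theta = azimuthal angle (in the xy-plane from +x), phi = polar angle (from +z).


x = 18 * sin(90) * cos(240) = -9
y = 18 * sin(90) * sin(240) = -15.5885
z = 18 * cos(90) = 0

(-9, -15.5885, 0)


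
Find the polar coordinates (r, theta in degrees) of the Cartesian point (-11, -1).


r = sqrt((-11)^2 + (-1)^2) = 11.0454
theta = atan2(-1, -11) = 185.1944 degrees

r = 11.0454, theta = 185.1944 degrees


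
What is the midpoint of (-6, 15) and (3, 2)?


Midpoint = ((-6+3)/2, (15+2)/2) = (-1.5, 8.5)

(-1.5, 8.5)


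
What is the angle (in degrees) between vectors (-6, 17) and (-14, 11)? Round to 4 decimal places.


dot = -6*-14 + 17*11 = 271
|u| = 18.0278, |v| = 17.8045
cos(angle) = 0.8443
angle = 32.4027 degrees

32.4027 degrees


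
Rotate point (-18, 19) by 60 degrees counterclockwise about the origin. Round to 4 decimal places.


x' = -18*cos(60) - 19*sin(60) = -25.4545
y' = -18*sin(60) + 19*cos(60) = -6.0885

(-25.4545, -6.0885)


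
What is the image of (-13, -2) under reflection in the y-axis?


Reflection across y-axis: (x, y) -> (-x, y)
(-13, -2) -> (13, -2)

(13, -2)


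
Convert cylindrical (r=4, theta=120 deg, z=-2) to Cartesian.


x = 4 * cos(120) = -2
y = 4 * sin(120) = 3.4641
z = -2

(-2, 3.4641, -2)


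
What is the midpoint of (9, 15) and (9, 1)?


Midpoint = ((9+9)/2, (15+1)/2) = (9, 8)

(9, 8)


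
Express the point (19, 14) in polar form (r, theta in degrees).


r = sqrt(19^2 + 14^2) = 23.6008
theta = atan2(14, 19) = 36.3844 degrees

r = 23.6008, theta = 36.3844 degrees


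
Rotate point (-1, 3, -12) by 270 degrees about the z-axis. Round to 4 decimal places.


x' = -1*cos(270) - 3*sin(270) = 3
y' = -1*sin(270) + 3*cos(270) = 1
z' = -12

(3, 1, -12)


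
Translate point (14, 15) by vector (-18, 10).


Translation: (x+dx, y+dy) = (14+-18, 15+10) = (-4, 25)

(-4, 25)


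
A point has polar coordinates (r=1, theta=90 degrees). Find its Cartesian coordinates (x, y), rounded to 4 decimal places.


x = 1 * cos(90) = 0
y = 1 * sin(90) = 1

(0, 1)


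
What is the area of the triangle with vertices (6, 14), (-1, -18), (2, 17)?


Area = |x1(y2-y3) + x2(y3-y1) + x3(y1-y2)| / 2
= |6*(-18-17) + -1*(17-14) + 2*(14--18)| / 2
= 74.5

74.5


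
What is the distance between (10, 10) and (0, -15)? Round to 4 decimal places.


d = sqrt((0-10)^2 + (-15-10)^2) = 26.9258

26.9258


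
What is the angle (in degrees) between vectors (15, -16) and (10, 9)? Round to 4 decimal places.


dot = 15*10 + -16*9 = 6
|u| = 21.9317, |v| = 13.4536
cos(angle) = 0.0203
angle = 88.8348 degrees

88.8348 degrees


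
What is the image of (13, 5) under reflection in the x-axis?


Reflection across x-axis: (x, y) -> (x, -y)
(13, 5) -> (13, -5)

(13, -5)


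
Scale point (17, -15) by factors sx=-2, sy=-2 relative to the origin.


Scaling: (x*sx, y*sy) = (17*-2, -15*-2) = (-34, 30)

(-34, 30)


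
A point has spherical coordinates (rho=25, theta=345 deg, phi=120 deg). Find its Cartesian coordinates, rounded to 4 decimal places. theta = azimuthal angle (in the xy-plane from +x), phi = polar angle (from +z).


x = 25 * sin(120) * cos(345) = 20.9129
y = 25 * sin(120) * sin(345) = -5.6036
z = 25 * cos(120) = -12.5

(20.9129, -5.6036, -12.5)


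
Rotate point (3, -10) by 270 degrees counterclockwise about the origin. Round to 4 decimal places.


x' = 3*cos(270) - -10*sin(270) = -10
y' = 3*sin(270) + -10*cos(270) = -3

(-10, -3)


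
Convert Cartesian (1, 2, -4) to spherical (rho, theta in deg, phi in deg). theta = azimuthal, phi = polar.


rho = sqrt(1^2 + 2^2 + (-4)^2) = 4.5826
theta = atan2(2, 1) = 63.4349 deg
phi = acos(-4/4.5826) = 150.7941 deg

rho = 4.5826, theta = 63.4349 deg, phi = 150.7941 deg


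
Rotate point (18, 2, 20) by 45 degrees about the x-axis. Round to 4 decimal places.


x' = 18
y' = 2*cos(45) - 20*sin(45) = -12.7279
z' = 2*sin(45) + 20*cos(45) = 15.5563

(18, -12.7279, 15.5563)


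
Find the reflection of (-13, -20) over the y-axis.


Reflection across y-axis: (x, y) -> (-x, y)
(-13, -20) -> (13, -20)

(13, -20)


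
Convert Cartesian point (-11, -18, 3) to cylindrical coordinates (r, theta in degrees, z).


r = sqrt((-11)^2 + (-18)^2) = 21.095
theta = atan2(-18, -11) = 238.5704 deg
z = 3

r = 21.095, theta = 238.5704 deg, z = 3


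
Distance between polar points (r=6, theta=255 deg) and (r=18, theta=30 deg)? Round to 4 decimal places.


d = sqrt(r1^2 + r2^2 - 2*r1*r2*cos(t2-t1))
d = sqrt(6^2 + 18^2 - 2*6*18*cos(30-255)) = 22.6437

22.6437


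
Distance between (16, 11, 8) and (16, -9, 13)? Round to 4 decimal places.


d = sqrt((16-16)^2 + (-9-11)^2 + (13-8)^2) = 20.6155

20.6155


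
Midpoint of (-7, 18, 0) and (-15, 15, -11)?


Midpoint = ((-7+-15)/2, (18+15)/2, (0+-11)/2) = (-11, 16.5, -5.5)

(-11, 16.5, -5.5)


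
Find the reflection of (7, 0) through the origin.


Reflection through origin: (x, y) -> (-x, -y)
(7, 0) -> (-7, 0)

(-7, 0)


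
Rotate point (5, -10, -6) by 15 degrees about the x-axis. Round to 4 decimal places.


x' = 5
y' = -10*cos(15) - -6*sin(15) = -8.1063
z' = -10*sin(15) + -6*cos(15) = -8.3837

(5, -8.1063, -8.3837)


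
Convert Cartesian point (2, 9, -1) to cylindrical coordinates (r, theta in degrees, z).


r = sqrt(2^2 + 9^2) = 9.2195
theta = atan2(9, 2) = 77.4712 deg
z = -1

r = 9.2195, theta = 77.4712 deg, z = -1


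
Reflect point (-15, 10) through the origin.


Reflection through origin: (x, y) -> (-x, -y)
(-15, 10) -> (15, -10)

(15, -10)


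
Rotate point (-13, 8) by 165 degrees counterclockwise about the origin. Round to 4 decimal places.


x' = -13*cos(165) - 8*sin(165) = 10.4865
y' = -13*sin(165) + 8*cos(165) = -11.0921

(10.4865, -11.0921)


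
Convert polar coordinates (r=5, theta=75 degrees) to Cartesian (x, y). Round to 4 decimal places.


x = 5 * cos(75) = 1.2941
y = 5 * sin(75) = 4.8296

(1.2941, 4.8296)


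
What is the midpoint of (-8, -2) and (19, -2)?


Midpoint = ((-8+19)/2, (-2+-2)/2) = (5.5, -2)

(5.5, -2)


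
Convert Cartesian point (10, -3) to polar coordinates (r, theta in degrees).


r = sqrt(10^2 + (-3)^2) = 10.4403
theta = atan2(-3, 10) = 343.3008 degrees

r = 10.4403, theta = 343.3008 degrees


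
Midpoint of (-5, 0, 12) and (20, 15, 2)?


Midpoint = ((-5+20)/2, (0+15)/2, (12+2)/2) = (7.5, 7.5, 7)

(7.5, 7.5, 7)


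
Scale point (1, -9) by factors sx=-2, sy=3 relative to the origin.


Scaling: (x*sx, y*sy) = (1*-2, -9*3) = (-2, -27)

(-2, -27)


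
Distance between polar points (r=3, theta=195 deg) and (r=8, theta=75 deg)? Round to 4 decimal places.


d = sqrt(r1^2 + r2^2 - 2*r1*r2*cos(t2-t1))
d = sqrt(3^2 + 8^2 - 2*3*8*cos(75-195)) = 9.8489

9.8489


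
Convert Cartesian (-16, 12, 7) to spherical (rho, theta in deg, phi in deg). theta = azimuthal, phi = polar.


rho = sqrt((-16)^2 + 12^2 + 7^2) = 21.1896
theta = atan2(12, -16) = 143.1301 deg
phi = acos(7/21.1896) = 70.71 deg

rho = 21.1896, theta = 143.1301 deg, phi = 70.71 deg


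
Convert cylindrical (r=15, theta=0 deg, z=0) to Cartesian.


x = 15 * cos(0) = 15
y = 15 * sin(0) = 0
z = 0

(15, 0, 0)


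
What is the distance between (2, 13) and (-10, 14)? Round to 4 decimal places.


d = sqrt((-10-2)^2 + (14-13)^2) = 12.0416

12.0416


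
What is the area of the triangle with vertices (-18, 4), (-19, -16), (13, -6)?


Area = |x1(y2-y3) + x2(y3-y1) + x3(y1-y2)| / 2
= |-18*(-16--6) + -19*(-6-4) + 13*(4--16)| / 2
= 315

315


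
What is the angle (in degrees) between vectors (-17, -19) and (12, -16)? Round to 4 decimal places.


dot = -17*12 + -19*-16 = 100
|u| = 25.4951, |v| = 20
cos(angle) = 0.1961
angle = 78.6901 degrees

78.6901 degrees


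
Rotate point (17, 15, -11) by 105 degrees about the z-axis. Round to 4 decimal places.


x' = 17*cos(105) - 15*sin(105) = -18.8888
y' = 17*sin(105) + 15*cos(105) = 12.5385
z' = -11

(-18.8888, 12.5385, -11)


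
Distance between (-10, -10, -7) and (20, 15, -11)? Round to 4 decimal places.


d = sqrt((20--10)^2 + (15--10)^2 + (-11--7)^2) = 39.2556

39.2556


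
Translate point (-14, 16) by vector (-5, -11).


Translation: (x+dx, y+dy) = (-14+-5, 16+-11) = (-19, 5)

(-19, 5)


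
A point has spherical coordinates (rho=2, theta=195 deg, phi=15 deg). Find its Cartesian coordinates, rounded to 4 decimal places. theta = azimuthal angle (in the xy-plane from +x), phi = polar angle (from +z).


x = 2 * sin(15) * cos(195) = -0.5
y = 2 * sin(15) * sin(195) = -0.134
z = 2 * cos(15) = 1.9319

(-0.5, -0.134, 1.9319)


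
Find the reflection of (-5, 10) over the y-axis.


Reflection across y-axis: (x, y) -> (-x, y)
(-5, 10) -> (5, 10)

(5, 10)


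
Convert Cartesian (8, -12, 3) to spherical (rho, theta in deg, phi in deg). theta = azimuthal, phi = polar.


rho = sqrt(8^2 + (-12)^2 + 3^2) = 14.7309
theta = atan2(-12, 8) = 303.6901 deg
phi = acos(3/14.7309) = 78.2493 deg

rho = 14.7309, theta = 303.6901 deg, phi = 78.2493 deg


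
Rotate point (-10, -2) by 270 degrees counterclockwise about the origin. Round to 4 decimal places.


x' = -10*cos(270) - -2*sin(270) = -2
y' = -10*sin(270) + -2*cos(270) = 10

(-2, 10)


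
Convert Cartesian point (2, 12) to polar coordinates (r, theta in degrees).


r = sqrt(2^2 + 12^2) = 12.1655
theta = atan2(12, 2) = 80.5377 degrees

r = 12.1655, theta = 80.5377 degrees


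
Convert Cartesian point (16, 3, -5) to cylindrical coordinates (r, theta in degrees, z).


r = sqrt(16^2 + 3^2) = 16.2788
theta = atan2(3, 16) = 10.6197 deg
z = -5

r = 16.2788, theta = 10.6197 deg, z = -5


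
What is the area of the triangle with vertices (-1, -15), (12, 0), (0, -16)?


Area = |x1(y2-y3) + x2(y3-y1) + x3(y1-y2)| / 2
= |-1*(0--16) + 12*(-16--15) + 0*(-15-0)| / 2
= 14

14


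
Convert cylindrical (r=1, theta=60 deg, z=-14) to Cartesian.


x = 1 * cos(60) = 0.5
y = 1 * sin(60) = 0.866
z = -14

(0.5, 0.866, -14)


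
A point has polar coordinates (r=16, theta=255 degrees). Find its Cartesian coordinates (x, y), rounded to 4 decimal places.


x = 16 * cos(255) = -4.1411
y = 16 * sin(255) = -15.4548

(-4.1411, -15.4548)


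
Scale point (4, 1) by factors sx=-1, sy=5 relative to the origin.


Scaling: (x*sx, y*sy) = (4*-1, 1*5) = (-4, 5)

(-4, 5)


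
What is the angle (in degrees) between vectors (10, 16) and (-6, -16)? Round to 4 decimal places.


dot = 10*-6 + 16*-16 = -316
|u| = 18.868, |v| = 17.088
cos(angle) = -0.9801
angle = 168.5507 degrees

168.5507 degrees


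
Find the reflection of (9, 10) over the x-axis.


Reflection across x-axis: (x, y) -> (x, -y)
(9, 10) -> (9, -10)

(9, -10)


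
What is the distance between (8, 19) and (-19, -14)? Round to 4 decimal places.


d = sqrt((-19-8)^2 + (-14-19)^2) = 42.638

42.638


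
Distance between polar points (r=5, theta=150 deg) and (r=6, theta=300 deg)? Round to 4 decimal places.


d = sqrt(r1^2 + r2^2 - 2*r1*r2*cos(t2-t1))
d = sqrt(5^2 + 6^2 - 2*5*6*cos(300-150)) = 10.6283

10.6283


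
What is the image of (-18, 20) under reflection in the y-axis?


Reflection across y-axis: (x, y) -> (-x, y)
(-18, 20) -> (18, 20)

(18, 20)


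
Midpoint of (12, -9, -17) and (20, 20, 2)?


Midpoint = ((12+20)/2, (-9+20)/2, (-17+2)/2) = (16, 5.5, -7.5)

(16, 5.5, -7.5)


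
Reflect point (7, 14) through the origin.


Reflection through origin: (x, y) -> (-x, -y)
(7, 14) -> (-7, -14)

(-7, -14)


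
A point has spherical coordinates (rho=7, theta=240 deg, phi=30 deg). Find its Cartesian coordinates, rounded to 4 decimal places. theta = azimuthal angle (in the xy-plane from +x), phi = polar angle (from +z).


x = 7 * sin(30) * cos(240) = -1.75
y = 7 * sin(30) * sin(240) = -3.0311
z = 7 * cos(30) = 6.0622

(-1.75, -3.0311, 6.0622)


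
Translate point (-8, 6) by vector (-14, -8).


Translation: (x+dx, y+dy) = (-8+-14, 6+-8) = (-22, -2)

(-22, -2)


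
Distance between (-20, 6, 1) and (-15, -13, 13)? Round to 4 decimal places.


d = sqrt((-15--20)^2 + (-13-6)^2 + (13-1)^2) = 23.0217

23.0217


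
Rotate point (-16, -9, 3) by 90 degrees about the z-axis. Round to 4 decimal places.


x' = -16*cos(90) - -9*sin(90) = 9
y' = -16*sin(90) + -9*cos(90) = -16
z' = 3

(9, -16, 3)


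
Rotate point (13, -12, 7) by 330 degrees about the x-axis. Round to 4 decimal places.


x' = 13
y' = -12*cos(330) - 7*sin(330) = -6.8923
z' = -12*sin(330) + 7*cos(330) = 12.0622

(13, -6.8923, 12.0622)


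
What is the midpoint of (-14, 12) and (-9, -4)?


Midpoint = ((-14+-9)/2, (12+-4)/2) = (-11.5, 4)

(-11.5, 4)


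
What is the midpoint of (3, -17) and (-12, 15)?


Midpoint = ((3+-12)/2, (-17+15)/2) = (-4.5, -1)

(-4.5, -1)


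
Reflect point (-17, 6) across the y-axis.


Reflection across y-axis: (x, y) -> (-x, y)
(-17, 6) -> (17, 6)

(17, 6)


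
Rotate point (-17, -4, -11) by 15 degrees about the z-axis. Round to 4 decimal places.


x' = -17*cos(15) - -4*sin(15) = -15.3855
y' = -17*sin(15) + -4*cos(15) = -8.2636
z' = -11

(-15.3855, -8.2636, -11)


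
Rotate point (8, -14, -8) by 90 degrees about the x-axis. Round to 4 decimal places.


x' = 8
y' = -14*cos(90) - -8*sin(90) = 8
z' = -14*sin(90) + -8*cos(90) = -14

(8, 8, -14)


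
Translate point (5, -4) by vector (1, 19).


Translation: (x+dx, y+dy) = (5+1, -4+19) = (6, 15)

(6, 15)


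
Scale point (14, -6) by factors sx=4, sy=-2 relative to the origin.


Scaling: (x*sx, y*sy) = (14*4, -6*-2) = (56, 12)

(56, 12)


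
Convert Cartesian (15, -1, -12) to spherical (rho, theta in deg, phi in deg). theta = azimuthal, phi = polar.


rho = sqrt(15^2 + (-1)^2 + (-12)^2) = 19.2354
theta = atan2(-1, 15) = 356.1859 deg
phi = acos(-12/19.2354) = 128.5979 deg

rho = 19.2354, theta = 356.1859 deg, phi = 128.5979 deg


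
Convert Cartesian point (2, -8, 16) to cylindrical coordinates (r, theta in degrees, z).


r = sqrt(2^2 + (-8)^2) = 8.2462
theta = atan2(-8, 2) = 284.0362 deg
z = 16

r = 8.2462, theta = 284.0362 deg, z = 16


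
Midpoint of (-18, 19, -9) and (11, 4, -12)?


Midpoint = ((-18+11)/2, (19+4)/2, (-9+-12)/2) = (-3.5, 11.5, -10.5)

(-3.5, 11.5, -10.5)


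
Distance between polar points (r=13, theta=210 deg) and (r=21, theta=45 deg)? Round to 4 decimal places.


d = sqrt(r1^2 + r2^2 - 2*r1*r2*cos(t2-t1))
d = sqrt(13^2 + 21^2 - 2*13*21*cos(45-210)) = 33.7253

33.7253


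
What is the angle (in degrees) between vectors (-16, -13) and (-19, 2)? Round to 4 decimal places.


dot = -16*-19 + -13*2 = 278
|u| = 20.6155, |v| = 19.105
cos(angle) = 0.7058
angle = 45.1029 degrees

45.1029 degrees


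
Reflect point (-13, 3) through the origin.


Reflection through origin: (x, y) -> (-x, -y)
(-13, 3) -> (13, -3)

(13, -3)


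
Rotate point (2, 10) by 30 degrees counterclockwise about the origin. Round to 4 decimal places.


x' = 2*cos(30) - 10*sin(30) = -3.2679
y' = 2*sin(30) + 10*cos(30) = 9.6603

(-3.2679, 9.6603)


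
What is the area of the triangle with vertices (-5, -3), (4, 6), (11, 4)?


Area = |x1(y2-y3) + x2(y3-y1) + x3(y1-y2)| / 2
= |-5*(6-4) + 4*(4--3) + 11*(-3-6)| / 2
= 40.5

40.5


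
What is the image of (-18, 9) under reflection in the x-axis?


Reflection across x-axis: (x, y) -> (x, -y)
(-18, 9) -> (-18, -9)

(-18, -9)


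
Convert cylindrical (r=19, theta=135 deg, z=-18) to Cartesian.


x = 19 * cos(135) = -13.435
y = 19 * sin(135) = 13.435
z = -18

(-13.435, 13.435, -18)


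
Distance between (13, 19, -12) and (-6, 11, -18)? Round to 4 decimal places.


d = sqrt((-6-13)^2 + (11-19)^2 + (-18--12)^2) = 21.4709

21.4709


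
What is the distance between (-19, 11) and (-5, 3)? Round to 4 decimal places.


d = sqrt((-5--19)^2 + (3-11)^2) = 16.1245

16.1245


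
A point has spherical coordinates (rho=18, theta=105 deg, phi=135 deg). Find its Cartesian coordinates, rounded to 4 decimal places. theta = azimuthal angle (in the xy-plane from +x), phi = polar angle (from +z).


x = 18 * sin(135) * cos(105) = -3.2942
y = 18 * sin(135) * sin(105) = 12.2942
z = 18 * cos(135) = -12.7279

(-3.2942, 12.2942, -12.7279)


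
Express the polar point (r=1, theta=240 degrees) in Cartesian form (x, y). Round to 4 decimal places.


x = 1 * cos(240) = -0.5
y = 1 * sin(240) = -0.866

(-0.5, -0.866)


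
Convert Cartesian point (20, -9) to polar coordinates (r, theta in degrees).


r = sqrt(20^2 + (-9)^2) = 21.9317
theta = atan2(-9, 20) = 335.7723 degrees

r = 21.9317, theta = 335.7723 degrees


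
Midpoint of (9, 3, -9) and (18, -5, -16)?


Midpoint = ((9+18)/2, (3+-5)/2, (-9+-16)/2) = (13.5, -1, -12.5)

(13.5, -1, -12.5)


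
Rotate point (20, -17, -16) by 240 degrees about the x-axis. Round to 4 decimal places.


x' = 20
y' = -17*cos(240) - -16*sin(240) = -5.3564
z' = -17*sin(240) + -16*cos(240) = 22.7224

(20, -5.3564, 22.7224)


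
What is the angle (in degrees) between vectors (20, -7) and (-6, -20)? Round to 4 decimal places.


dot = 20*-6 + -7*-20 = 20
|u| = 21.1896, |v| = 20.8806
cos(angle) = 0.0452
angle = 87.4092 degrees

87.4092 degrees


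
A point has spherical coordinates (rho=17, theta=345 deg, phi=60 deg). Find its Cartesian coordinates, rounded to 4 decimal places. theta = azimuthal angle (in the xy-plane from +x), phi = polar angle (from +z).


x = 17 * sin(60) * cos(345) = 14.2208
y = 17 * sin(60) * sin(345) = -3.8104
z = 17 * cos(60) = 8.5

(14.2208, -3.8104, 8.5)


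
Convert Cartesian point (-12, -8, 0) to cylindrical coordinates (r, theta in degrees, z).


r = sqrt((-12)^2 + (-8)^2) = 14.4222
theta = atan2(-8, -12) = 213.6901 deg
z = 0

r = 14.4222, theta = 213.6901 deg, z = 0


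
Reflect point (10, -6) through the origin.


Reflection through origin: (x, y) -> (-x, -y)
(10, -6) -> (-10, 6)

(-10, 6)


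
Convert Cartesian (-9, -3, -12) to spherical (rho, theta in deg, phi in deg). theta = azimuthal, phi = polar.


rho = sqrt((-9)^2 + (-3)^2 + (-12)^2) = 15.2971
theta = atan2(-3, -9) = 198.4349 deg
phi = acos(-12/15.2971) = 141.6712 deg

rho = 15.2971, theta = 198.4349 deg, phi = 141.6712 deg


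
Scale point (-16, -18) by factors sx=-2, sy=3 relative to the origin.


Scaling: (x*sx, y*sy) = (-16*-2, -18*3) = (32, -54)

(32, -54)


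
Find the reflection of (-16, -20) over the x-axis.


Reflection across x-axis: (x, y) -> (x, -y)
(-16, -20) -> (-16, 20)

(-16, 20)


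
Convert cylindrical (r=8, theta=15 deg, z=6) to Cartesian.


x = 8 * cos(15) = 7.7274
y = 8 * sin(15) = 2.0706
z = 6

(7.7274, 2.0706, 6)


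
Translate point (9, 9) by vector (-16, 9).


Translation: (x+dx, y+dy) = (9+-16, 9+9) = (-7, 18)

(-7, 18)


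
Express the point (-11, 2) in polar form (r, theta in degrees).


r = sqrt((-11)^2 + 2^2) = 11.1803
theta = atan2(2, -11) = 169.6952 degrees

r = 11.1803, theta = 169.6952 degrees


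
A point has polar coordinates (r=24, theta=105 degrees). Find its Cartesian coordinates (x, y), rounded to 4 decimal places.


x = 24 * cos(105) = -6.2117
y = 24 * sin(105) = 23.1822

(-6.2117, 23.1822)


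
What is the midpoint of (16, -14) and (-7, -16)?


Midpoint = ((16+-7)/2, (-14+-16)/2) = (4.5, -15)

(4.5, -15)


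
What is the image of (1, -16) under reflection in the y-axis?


Reflection across y-axis: (x, y) -> (-x, y)
(1, -16) -> (-1, -16)

(-1, -16)


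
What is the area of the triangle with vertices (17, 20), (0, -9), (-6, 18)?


Area = |x1(y2-y3) + x2(y3-y1) + x3(y1-y2)| / 2
= |17*(-9-18) + 0*(18-20) + -6*(20--9)| / 2
= 316.5

316.5


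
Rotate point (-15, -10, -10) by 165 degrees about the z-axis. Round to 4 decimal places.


x' = -15*cos(165) - -10*sin(165) = 17.0771
y' = -15*sin(165) + -10*cos(165) = 5.777
z' = -10

(17.0771, 5.777, -10)


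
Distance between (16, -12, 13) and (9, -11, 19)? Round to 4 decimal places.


d = sqrt((9-16)^2 + (-11--12)^2 + (19-13)^2) = 9.2736

9.2736


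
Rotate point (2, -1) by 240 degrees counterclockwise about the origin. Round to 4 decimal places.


x' = 2*cos(240) - -1*sin(240) = -1.866
y' = 2*sin(240) + -1*cos(240) = -1.2321

(-1.866, -1.2321)


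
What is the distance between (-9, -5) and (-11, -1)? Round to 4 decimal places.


d = sqrt((-11--9)^2 + (-1--5)^2) = 4.4721

4.4721


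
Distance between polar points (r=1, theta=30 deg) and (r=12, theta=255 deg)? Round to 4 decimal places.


d = sqrt(r1^2 + r2^2 - 2*r1*r2*cos(t2-t1))
d = sqrt(1^2 + 12^2 - 2*1*12*cos(255-30)) = 12.7268

12.7268


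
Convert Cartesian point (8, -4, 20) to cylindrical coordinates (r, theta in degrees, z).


r = sqrt(8^2 + (-4)^2) = 8.9443
theta = atan2(-4, 8) = 333.4349 deg
z = 20

r = 8.9443, theta = 333.4349 deg, z = 20


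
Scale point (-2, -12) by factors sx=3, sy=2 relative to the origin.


Scaling: (x*sx, y*sy) = (-2*3, -12*2) = (-6, -24)

(-6, -24)


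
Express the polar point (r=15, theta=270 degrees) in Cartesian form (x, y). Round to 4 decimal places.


x = 15 * cos(270) = 0
y = 15 * sin(270) = -15

(0, -15)


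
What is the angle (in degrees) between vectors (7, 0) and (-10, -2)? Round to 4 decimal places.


dot = 7*-10 + 0*-2 = -70
|u| = 7, |v| = 10.198
cos(angle) = -0.9806
angle = 168.6901 degrees

168.6901 degrees


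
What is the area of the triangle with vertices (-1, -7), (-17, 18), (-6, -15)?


Area = |x1(y2-y3) + x2(y3-y1) + x3(y1-y2)| / 2
= |-1*(18--15) + -17*(-15--7) + -6*(-7-18)| / 2
= 126.5

126.5


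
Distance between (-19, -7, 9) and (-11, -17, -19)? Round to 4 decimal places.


d = sqrt((-11--19)^2 + (-17--7)^2 + (-19-9)^2) = 30.7896

30.7896


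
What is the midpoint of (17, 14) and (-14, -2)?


Midpoint = ((17+-14)/2, (14+-2)/2) = (1.5, 6)

(1.5, 6)


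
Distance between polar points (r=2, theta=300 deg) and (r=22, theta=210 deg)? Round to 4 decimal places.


d = sqrt(r1^2 + r2^2 - 2*r1*r2*cos(t2-t1))
d = sqrt(2^2 + 22^2 - 2*2*22*cos(210-300)) = 22.0907

22.0907


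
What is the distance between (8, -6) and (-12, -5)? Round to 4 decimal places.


d = sqrt((-12-8)^2 + (-5--6)^2) = 20.025

20.025


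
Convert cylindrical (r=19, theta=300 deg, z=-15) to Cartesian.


x = 19 * cos(300) = 9.5
y = 19 * sin(300) = -16.4545
z = -15

(9.5, -16.4545, -15)


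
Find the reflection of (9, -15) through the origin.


Reflection through origin: (x, y) -> (-x, -y)
(9, -15) -> (-9, 15)

(-9, 15)


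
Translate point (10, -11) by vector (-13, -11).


Translation: (x+dx, y+dy) = (10+-13, -11+-11) = (-3, -22)

(-3, -22)


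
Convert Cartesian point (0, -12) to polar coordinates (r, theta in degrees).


r = sqrt(0^2 + (-12)^2) = 12
theta = atan2(-12, 0) = 270 degrees

r = 12, theta = 270 degrees


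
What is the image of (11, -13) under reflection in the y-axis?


Reflection across y-axis: (x, y) -> (-x, y)
(11, -13) -> (-11, -13)

(-11, -13)


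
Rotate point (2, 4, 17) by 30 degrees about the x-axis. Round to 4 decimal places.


x' = 2
y' = 4*cos(30) - 17*sin(30) = -5.0359
z' = 4*sin(30) + 17*cos(30) = 16.7224

(2, -5.0359, 16.7224)


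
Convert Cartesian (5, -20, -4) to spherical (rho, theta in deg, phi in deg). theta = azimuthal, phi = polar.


rho = sqrt(5^2 + (-20)^2 + (-4)^2) = 21
theta = atan2(-20, 5) = 284.0362 deg
phi = acos(-4/21) = 100.9806 deg

rho = 21, theta = 284.0362 deg, phi = 100.9806 deg


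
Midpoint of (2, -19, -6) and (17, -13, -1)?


Midpoint = ((2+17)/2, (-19+-13)/2, (-6+-1)/2) = (9.5, -16, -3.5)

(9.5, -16, -3.5)


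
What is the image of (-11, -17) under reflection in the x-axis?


Reflection across x-axis: (x, y) -> (x, -y)
(-11, -17) -> (-11, 17)

(-11, 17)


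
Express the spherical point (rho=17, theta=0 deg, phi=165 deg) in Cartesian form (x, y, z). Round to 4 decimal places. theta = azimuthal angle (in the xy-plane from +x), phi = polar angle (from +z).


x = 17 * sin(165) * cos(0) = 4.3999
y = 17 * sin(165) * sin(0) = 0
z = 17 * cos(165) = -16.4207

(4.3999, 0, -16.4207)


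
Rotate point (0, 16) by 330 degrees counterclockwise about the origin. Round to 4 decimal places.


x' = 0*cos(330) - 16*sin(330) = 8
y' = 0*sin(330) + 16*cos(330) = 13.8564

(8, 13.8564)


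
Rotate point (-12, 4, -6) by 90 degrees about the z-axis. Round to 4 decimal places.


x' = -12*cos(90) - 4*sin(90) = -4
y' = -12*sin(90) + 4*cos(90) = -12
z' = -6

(-4, -12, -6)


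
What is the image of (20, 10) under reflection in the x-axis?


Reflection across x-axis: (x, y) -> (x, -y)
(20, 10) -> (20, -10)

(20, -10)


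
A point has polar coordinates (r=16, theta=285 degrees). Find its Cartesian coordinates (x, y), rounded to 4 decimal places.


x = 16 * cos(285) = 4.1411
y = 16 * sin(285) = -15.4548

(4.1411, -15.4548)


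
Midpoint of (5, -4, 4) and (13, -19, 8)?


Midpoint = ((5+13)/2, (-4+-19)/2, (4+8)/2) = (9, -11.5, 6)

(9, -11.5, 6)


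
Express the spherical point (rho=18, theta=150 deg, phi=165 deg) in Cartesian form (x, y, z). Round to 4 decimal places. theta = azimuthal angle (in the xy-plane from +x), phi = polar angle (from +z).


x = 18 * sin(165) * cos(150) = -4.0346
y = 18 * sin(165) * sin(150) = 2.3294
z = 18 * cos(165) = -17.3867

(-4.0346, 2.3294, -17.3867)


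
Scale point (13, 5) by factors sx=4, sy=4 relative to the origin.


Scaling: (x*sx, y*sy) = (13*4, 5*4) = (52, 20)

(52, 20)


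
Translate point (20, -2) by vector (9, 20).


Translation: (x+dx, y+dy) = (20+9, -2+20) = (29, 18)

(29, 18)


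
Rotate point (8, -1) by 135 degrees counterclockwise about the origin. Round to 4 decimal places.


x' = 8*cos(135) - -1*sin(135) = -4.9497
y' = 8*sin(135) + -1*cos(135) = 6.364

(-4.9497, 6.364)


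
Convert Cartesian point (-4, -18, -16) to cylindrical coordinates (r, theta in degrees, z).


r = sqrt((-4)^2 + (-18)^2) = 18.4391
theta = atan2(-18, -4) = 257.4712 deg
z = -16

r = 18.4391, theta = 257.4712 deg, z = -16


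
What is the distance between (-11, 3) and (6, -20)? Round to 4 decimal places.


d = sqrt((6--11)^2 + (-20-3)^2) = 28.6007

28.6007


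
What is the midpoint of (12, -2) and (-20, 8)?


Midpoint = ((12+-20)/2, (-2+8)/2) = (-4, 3)

(-4, 3)


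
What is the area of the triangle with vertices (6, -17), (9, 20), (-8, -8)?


Area = |x1(y2-y3) + x2(y3-y1) + x3(y1-y2)| / 2
= |6*(20--8) + 9*(-8--17) + -8*(-17-20)| / 2
= 272.5

272.5


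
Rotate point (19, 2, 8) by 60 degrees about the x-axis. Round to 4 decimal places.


x' = 19
y' = 2*cos(60) - 8*sin(60) = -5.9282
z' = 2*sin(60) + 8*cos(60) = 5.7321

(19, -5.9282, 5.7321)


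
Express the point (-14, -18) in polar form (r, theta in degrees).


r = sqrt((-14)^2 + (-18)^2) = 22.8035
theta = atan2(-18, -14) = 232.125 degrees

r = 22.8035, theta = 232.125 degrees


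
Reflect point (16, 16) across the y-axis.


Reflection across y-axis: (x, y) -> (-x, y)
(16, 16) -> (-16, 16)

(-16, 16)


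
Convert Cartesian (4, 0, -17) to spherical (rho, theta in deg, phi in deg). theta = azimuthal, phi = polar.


rho = sqrt(4^2 + 0^2 + (-17)^2) = 17.4642
theta = atan2(0, 4) = 0 deg
phi = acos(-17/17.4642) = 166.7595 deg

rho = 17.4642, theta = 0 deg, phi = 166.7595 deg


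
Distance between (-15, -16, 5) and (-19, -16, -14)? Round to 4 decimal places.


d = sqrt((-19--15)^2 + (-16--16)^2 + (-14-5)^2) = 19.4165

19.4165


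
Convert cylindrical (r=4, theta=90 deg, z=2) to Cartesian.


x = 4 * cos(90) = 0
y = 4 * sin(90) = 4
z = 2

(0, 4, 2)


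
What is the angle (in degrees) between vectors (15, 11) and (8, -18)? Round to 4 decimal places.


dot = 15*8 + 11*-18 = -78
|u| = 18.6011, |v| = 19.6977
cos(angle) = -0.2129
angle = 102.2913 degrees

102.2913 degrees


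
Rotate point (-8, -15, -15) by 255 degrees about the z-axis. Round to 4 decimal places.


x' = -8*cos(255) - -15*sin(255) = -12.4183
y' = -8*sin(255) + -15*cos(255) = 11.6097
z' = -15

(-12.4183, 11.6097, -15)


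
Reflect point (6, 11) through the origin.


Reflection through origin: (x, y) -> (-x, -y)
(6, 11) -> (-6, -11)

(-6, -11)


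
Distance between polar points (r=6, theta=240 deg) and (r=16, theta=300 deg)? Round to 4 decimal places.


d = sqrt(r1^2 + r2^2 - 2*r1*r2*cos(t2-t1))
d = sqrt(6^2 + 16^2 - 2*6*16*cos(300-240)) = 14

14


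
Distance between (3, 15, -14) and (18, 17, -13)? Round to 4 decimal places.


d = sqrt((18-3)^2 + (17-15)^2 + (-13--14)^2) = 15.1658

15.1658


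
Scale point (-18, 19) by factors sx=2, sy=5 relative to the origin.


Scaling: (x*sx, y*sy) = (-18*2, 19*5) = (-36, 95)

(-36, 95)


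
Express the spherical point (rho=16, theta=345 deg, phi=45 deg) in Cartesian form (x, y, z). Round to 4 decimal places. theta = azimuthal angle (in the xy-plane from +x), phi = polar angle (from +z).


x = 16 * sin(45) * cos(345) = 10.9282
y = 16 * sin(45) * sin(345) = -2.9282
z = 16 * cos(45) = 11.3137

(10.9282, -2.9282, 11.3137)


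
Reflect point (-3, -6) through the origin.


Reflection through origin: (x, y) -> (-x, -y)
(-3, -6) -> (3, 6)

(3, 6)


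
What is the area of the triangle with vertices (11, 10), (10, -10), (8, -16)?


Area = |x1(y2-y3) + x2(y3-y1) + x3(y1-y2)| / 2
= |11*(-10--16) + 10*(-16-10) + 8*(10--10)| / 2
= 17

17


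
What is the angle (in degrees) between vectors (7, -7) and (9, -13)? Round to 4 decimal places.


dot = 7*9 + -7*-13 = 154
|u| = 9.8995, |v| = 15.8114
cos(angle) = 0.9839
angle = 10.3048 degrees

10.3048 degrees


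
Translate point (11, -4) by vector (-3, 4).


Translation: (x+dx, y+dy) = (11+-3, -4+4) = (8, 0)

(8, 0)


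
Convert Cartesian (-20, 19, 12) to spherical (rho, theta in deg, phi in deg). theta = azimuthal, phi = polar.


rho = sqrt((-20)^2 + 19^2 + 12^2) = 30.0832
theta = atan2(19, -20) = 136.4688 deg
phi = acos(12/30.0832) = 66.491 deg

rho = 30.0832, theta = 136.4688 deg, phi = 66.491 deg


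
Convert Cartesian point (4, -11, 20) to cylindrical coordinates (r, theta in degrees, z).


r = sqrt(4^2 + (-11)^2) = 11.7047
theta = atan2(-11, 4) = 289.9831 deg
z = 20

r = 11.7047, theta = 289.9831 deg, z = 20


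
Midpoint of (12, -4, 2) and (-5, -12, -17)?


Midpoint = ((12+-5)/2, (-4+-12)/2, (2+-17)/2) = (3.5, -8, -7.5)

(3.5, -8, -7.5)


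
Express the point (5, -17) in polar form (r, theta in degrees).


r = sqrt(5^2 + (-17)^2) = 17.72
theta = atan2(-17, 5) = 286.3895 degrees

r = 17.72, theta = 286.3895 degrees


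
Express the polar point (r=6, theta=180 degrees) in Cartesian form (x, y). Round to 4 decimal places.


x = 6 * cos(180) = -6
y = 6 * sin(180) = 0

(-6, 0)


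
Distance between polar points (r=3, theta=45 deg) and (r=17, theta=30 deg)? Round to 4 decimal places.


d = sqrt(r1^2 + r2^2 - 2*r1*r2*cos(t2-t1))
d = sqrt(3^2 + 17^2 - 2*3*17*cos(30-45)) = 14.1236

14.1236


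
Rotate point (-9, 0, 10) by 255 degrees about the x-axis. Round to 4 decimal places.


x' = -9
y' = 0*cos(255) - 10*sin(255) = 9.6593
z' = 0*sin(255) + 10*cos(255) = -2.5882

(-9, 9.6593, -2.5882)


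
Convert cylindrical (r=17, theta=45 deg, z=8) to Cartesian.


x = 17 * cos(45) = 12.0208
y = 17 * sin(45) = 12.0208
z = 8

(12.0208, 12.0208, 8)


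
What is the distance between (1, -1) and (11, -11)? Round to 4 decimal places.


d = sqrt((11-1)^2 + (-11--1)^2) = 14.1421

14.1421


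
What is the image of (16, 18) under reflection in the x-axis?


Reflection across x-axis: (x, y) -> (x, -y)
(16, 18) -> (16, -18)

(16, -18)


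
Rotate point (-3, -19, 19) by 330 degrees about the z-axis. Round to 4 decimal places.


x' = -3*cos(330) - -19*sin(330) = -12.0981
y' = -3*sin(330) + -19*cos(330) = -14.9545
z' = 19

(-12.0981, -14.9545, 19)


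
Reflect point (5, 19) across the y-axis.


Reflection across y-axis: (x, y) -> (-x, y)
(5, 19) -> (-5, 19)

(-5, 19)


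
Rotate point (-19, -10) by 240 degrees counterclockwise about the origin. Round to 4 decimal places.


x' = -19*cos(240) - -10*sin(240) = 0.8397
y' = -19*sin(240) + -10*cos(240) = 21.4545

(0.8397, 21.4545)


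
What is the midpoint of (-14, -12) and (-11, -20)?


Midpoint = ((-14+-11)/2, (-12+-20)/2) = (-12.5, -16)

(-12.5, -16)


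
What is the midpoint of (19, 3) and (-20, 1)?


Midpoint = ((19+-20)/2, (3+1)/2) = (-0.5, 2)

(-0.5, 2)


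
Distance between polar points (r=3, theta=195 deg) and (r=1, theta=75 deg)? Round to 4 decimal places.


d = sqrt(r1^2 + r2^2 - 2*r1*r2*cos(t2-t1))
d = sqrt(3^2 + 1^2 - 2*3*1*cos(75-195)) = 3.6056

3.6056


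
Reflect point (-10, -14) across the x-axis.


Reflection across x-axis: (x, y) -> (x, -y)
(-10, -14) -> (-10, 14)

(-10, 14)


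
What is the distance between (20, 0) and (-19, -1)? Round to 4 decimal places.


d = sqrt((-19-20)^2 + (-1-0)^2) = 39.0128

39.0128


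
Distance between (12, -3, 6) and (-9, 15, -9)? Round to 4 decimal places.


d = sqrt((-9-12)^2 + (15--3)^2 + (-9-6)^2) = 31.4643

31.4643


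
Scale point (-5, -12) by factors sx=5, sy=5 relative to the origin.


Scaling: (x*sx, y*sy) = (-5*5, -12*5) = (-25, -60)

(-25, -60)


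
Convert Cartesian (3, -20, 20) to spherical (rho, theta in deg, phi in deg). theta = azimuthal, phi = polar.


rho = sqrt(3^2 + (-20)^2 + 20^2) = 28.4429
theta = atan2(-20, 3) = 278.5308 deg
phi = acos(20/28.4429) = 45.3187 deg

rho = 28.4429, theta = 278.5308 deg, phi = 45.3187 deg


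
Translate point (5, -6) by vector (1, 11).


Translation: (x+dx, y+dy) = (5+1, -6+11) = (6, 5)

(6, 5)


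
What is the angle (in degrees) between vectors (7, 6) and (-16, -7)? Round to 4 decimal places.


dot = 7*-16 + 6*-7 = -154
|u| = 9.2195, |v| = 17.4642
cos(angle) = -0.9564
angle = 163.0281 degrees

163.0281 degrees


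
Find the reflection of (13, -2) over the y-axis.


Reflection across y-axis: (x, y) -> (-x, y)
(13, -2) -> (-13, -2)

(-13, -2)


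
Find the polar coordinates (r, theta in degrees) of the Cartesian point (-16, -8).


r = sqrt((-16)^2 + (-8)^2) = 17.8885
theta = atan2(-8, -16) = 206.5651 degrees

r = 17.8885, theta = 206.5651 degrees


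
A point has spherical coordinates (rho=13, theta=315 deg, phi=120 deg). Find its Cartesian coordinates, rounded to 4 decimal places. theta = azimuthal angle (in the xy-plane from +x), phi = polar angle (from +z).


x = 13 * sin(120) * cos(315) = 7.9608
y = 13 * sin(120) * sin(315) = -7.9608
z = 13 * cos(120) = -6.5

(7.9608, -7.9608, -6.5)


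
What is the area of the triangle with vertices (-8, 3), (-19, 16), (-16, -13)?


Area = |x1(y2-y3) + x2(y3-y1) + x3(y1-y2)| / 2
= |-8*(16--13) + -19*(-13-3) + -16*(3-16)| / 2
= 140

140


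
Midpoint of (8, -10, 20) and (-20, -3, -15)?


Midpoint = ((8+-20)/2, (-10+-3)/2, (20+-15)/2) = (-6, -6.5, 2.5)

(-6, -6.5, 2.5)


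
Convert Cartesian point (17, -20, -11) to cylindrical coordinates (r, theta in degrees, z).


r = sqrt(17^2 + (-20)^2) = 26.2488
theta = atan2(-20, 17) = 310.3645 deg
z = -11

r = 26.2488, theta = 310.3645 deg, z = -11


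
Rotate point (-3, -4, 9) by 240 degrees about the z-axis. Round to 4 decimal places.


x' = -3*cos(240) - -4*sin(240) = -1.9641
y' = -3*sin(240) + -4*cos(240) = 4.5981
z' = 9

(-1.9641, 4.5981, 9)


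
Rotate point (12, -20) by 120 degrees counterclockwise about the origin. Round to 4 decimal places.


x' = 12*cos(120) - -20*sin(120) = 11.3205
y' = 12*sin(120) + -20*cos(120) = 20.3923

(11.3205, 20.3923)


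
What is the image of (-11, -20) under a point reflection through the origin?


Reflection through origin: (x, y) -> (-x, -y)
(-11, -20) -> (11, 20)

(11, 20)


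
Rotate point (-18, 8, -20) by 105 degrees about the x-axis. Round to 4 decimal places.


x' = -18
y' = 8*cos(105) - -20*sin(105) = 17.248
z' = 8*sin(105) + -20*cos(105) = 12.9038

(-18, 17.248, 12.9038)


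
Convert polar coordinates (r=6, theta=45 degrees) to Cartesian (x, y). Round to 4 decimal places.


x = 6 * cos(45) = 4.2426
y = 6 * sin(45) = 4.2426

(4.2426, 4.2426)


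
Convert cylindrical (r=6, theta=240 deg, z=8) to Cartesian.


x = 6 * cos(240) = -3
y = 6 * sin(240) = -5.1962
z = 8

(-3, -5.1962, 8)


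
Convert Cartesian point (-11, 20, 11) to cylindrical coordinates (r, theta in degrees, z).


r = sqrt((-11)^2 + 20^2) = 22.8254
theta = atan2(20, -11) = 118.8108 deg
z = 11

r = 22.8254, theta = 118.8108 deg, z = 11


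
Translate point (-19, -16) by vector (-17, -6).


Translation: (x+dx, y+dy) = (-19+-17, -16+-6) = (-36, -22)

(-36, -22)


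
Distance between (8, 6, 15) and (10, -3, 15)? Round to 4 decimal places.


d = sqrt((10-8)^2 + (-3-6)^2 + (15-15)^2) = 9.2195

9.2195


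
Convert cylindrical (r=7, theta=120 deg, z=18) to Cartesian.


x = 7 * cos(120) = -3.5
y = 7 * sin(120) = 6.0622
z = 18

(-3.5, 6.0622, 18)


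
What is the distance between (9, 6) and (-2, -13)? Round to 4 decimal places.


d = sqrt((-2-9)^2 + (-13-6)^2) = 21.9545

21.9545


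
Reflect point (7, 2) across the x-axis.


Reflection across x-axis: (x, y) -> (x, -y)
(7, 2) -> (7, -2)

(7, -2)


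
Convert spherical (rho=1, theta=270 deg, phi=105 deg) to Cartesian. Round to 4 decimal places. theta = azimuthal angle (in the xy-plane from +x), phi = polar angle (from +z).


x = 1 * sin(105) * cos(270) = 0
y = 1 * sin(105) * sin(270) = -0.9659
z = 1 * cos(105) = -0.2588

(0, -0.9659, -0.2588)


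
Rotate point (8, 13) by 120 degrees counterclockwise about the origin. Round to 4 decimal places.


x' = 8*cos(120) - 13*sin(120) = -15.2583
y' = 8*sin(120) + 13*cos(120) = 0.4282

(-15.2583, 0.4282)
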